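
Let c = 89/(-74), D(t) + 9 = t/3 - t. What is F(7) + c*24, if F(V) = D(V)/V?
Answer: -23945/777 ≈ -30.817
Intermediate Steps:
D(t) = -9 - 2*t/3 (D(t) = -9 + (t/3 - t) = -9 - 2*t/3)
F(V) = (-9 - 2*V/3)/V
c = -89/74 (c = 89*(-1/74) = -89/74 ≈ -1.2027)
F(7) + c*24 = (-⅔ - 9/7) - 89/74*24 = (-⅔ - 9*⅐) - 1068/37 = (-⅔ - 9/7) - 1068/37 = -41/21 - 1068/37 = -23945/777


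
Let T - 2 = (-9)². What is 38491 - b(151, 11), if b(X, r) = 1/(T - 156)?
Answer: 2809844/73 ≈ 38491.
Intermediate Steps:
T = 83 (T = 2 + (-9)² = 2 + 81 = 83)
b(X, r) = -1/73 (b(X, r) = 1/(83 - 156) = 1/(-73) = -1/73)
38491 - b(151, 11) = 38491 - 1*(-1/73) = 38491 + 1/73 = 2809844/73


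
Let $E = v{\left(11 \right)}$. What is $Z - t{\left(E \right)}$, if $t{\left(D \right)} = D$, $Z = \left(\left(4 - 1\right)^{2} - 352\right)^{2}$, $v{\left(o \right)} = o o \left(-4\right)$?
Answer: $118133$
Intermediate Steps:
$v{\left(o \right)} = - 4 o^{2}$ ($v{\left(o \right)} = o^{2} \left(-4\right) = - 4 o^{2}$)
$E = -484$ ($E = - 4 \cdot 11^{2} = \left(-4\right) 121 = -484$)
$Z = 117649$ ($Z = \left(3^{2} - 352\right)^{2} = \left(9 - 352\right)^{2} = \left(-343\right)^{2} = 117649$)
$Z - t{\left(E \right)} = 117649 - -484 = 117649 + 484 = 118133$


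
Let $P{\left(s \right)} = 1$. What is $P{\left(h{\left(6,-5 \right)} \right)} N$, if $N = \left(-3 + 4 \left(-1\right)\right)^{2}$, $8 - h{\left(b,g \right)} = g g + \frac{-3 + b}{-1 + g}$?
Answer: $49$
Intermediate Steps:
$h{\left(b,g \right)} = 8 - g^{2} - \frac{-3 + b}{-1 + g}$ ($h{\left(b,g \right)} = 8 - \left(g g + \frac{-3 + b}{-1 + g}\right) = 8 - \left(g^{2} + \frac{-3 + b}{-1 + g}\right) = 8 - g^{2} - \frac{-3 + b}{-1 + g}$)
$N = 49$ ($N = \left(-3 - 4\right)^{2} = \left(-7\right)^{2} = 49$)
$P{\left(h{\left(6,-5 \right)} \right)} N = 1 \cdot 49 = 49$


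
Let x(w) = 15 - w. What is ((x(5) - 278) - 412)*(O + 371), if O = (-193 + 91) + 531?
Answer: -544000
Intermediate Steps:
O = 429 (O = -102 + 531 = 429)
((x(5) - 278) - 412)*(O + 371) = (((15 - 1*5) - 278) - 412)*(429 + 371) = (((15 - 5) - 278) - 412)*800 = ((10 - 278) - 412)*800 = (-268 - 412)*800 = -680*800 = -544000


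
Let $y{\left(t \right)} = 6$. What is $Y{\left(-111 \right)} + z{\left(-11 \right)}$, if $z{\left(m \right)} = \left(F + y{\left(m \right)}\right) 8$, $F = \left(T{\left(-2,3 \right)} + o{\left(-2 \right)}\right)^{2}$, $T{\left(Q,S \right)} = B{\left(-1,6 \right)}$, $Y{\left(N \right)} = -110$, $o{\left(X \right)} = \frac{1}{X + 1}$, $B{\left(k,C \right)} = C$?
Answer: $138$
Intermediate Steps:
$o{\left(X \right)} = \frac{1}{1 + X}$
$T{\left(Q,S \right)} = 6$
$F = 25$ ($F = \left(6 + \frac{1}{1 - 2}\right)^{2} = \left(6 + \frac{1}{-1}\right)^{2} = \left(6 - 1\right)^{2} = 5^{2} = 25$)
$z{\left(m \right)} = 248$ ($z{\left(m \right)} = \left(25 + 6\right) 8 = 31 \cdot 8 = 248$)
$Y{\left(-111 \right)} + z{\left(-11 \right)} = -110 + 248 = 138$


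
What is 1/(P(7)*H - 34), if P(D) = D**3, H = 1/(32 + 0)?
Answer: -32/745 ≈ -0.042953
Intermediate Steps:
H = 1/32 ≈ 0.031250
1/(P(7)*H - 34) = 1/(7**3*(1/32) - 34) = 1/(343*(1/32) - 34) = 1/(343/32 - 34) = 1/(-745/32) = -32/745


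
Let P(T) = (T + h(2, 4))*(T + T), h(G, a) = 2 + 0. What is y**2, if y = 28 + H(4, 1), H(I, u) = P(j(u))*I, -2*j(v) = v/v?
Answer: 484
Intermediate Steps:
h(G, a) = 2
j(v) = -1/2 (j(v) = -v/(2*v) = -1/2*1 = -1/2)
P(T) = 2*T*(2 + T) (P(T) = (T + 2)*(T + T) = (2 + T)*(2*T) = 2*T*(2 + T))
H(I, u) = -3*I/2 (H(I, u) = (2*(-1/2)*(2 - 1/2))*I = (2*(-1/2)*(3/2))*I = -3*I/2)
y = 22 (y = 28 - 3/2*4 = 28 - 6 = 22)
y**2 = 22**2 = 484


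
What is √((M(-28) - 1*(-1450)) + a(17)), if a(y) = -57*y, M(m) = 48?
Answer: 23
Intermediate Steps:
√((M(-28) - 1*(-1450)) + a(17)) = √((48 - 1*(-1450)) - 57*17) = √((48 + 1450) - 969) = √(1498 - 969) = √529 = 23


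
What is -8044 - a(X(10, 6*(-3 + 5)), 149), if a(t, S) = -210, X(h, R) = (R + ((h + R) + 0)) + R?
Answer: -7834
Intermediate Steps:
X(h, R) = h + 3*R (X(h, R) = (R + ((R + h) + 0)) + R = (R + (R + h)) + R = (h + 2*R) + R = h + 3*R)
-8044 - a(X(10, 6*(-3 + 5)), 149) = -8044 - 1*(-210) = -8044 + 210 = -7834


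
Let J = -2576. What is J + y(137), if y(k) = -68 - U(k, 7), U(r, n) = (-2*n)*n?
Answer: -2546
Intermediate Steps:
U(r, n) = -2*n**2
y(k) = 30 (y(k) = -68 - (-2)*7**2 = -68 - (-2)*49 = -68 - 1*(-98) = -68 + 98 = 30)
J + y(137) = -2576 + 30 = -2546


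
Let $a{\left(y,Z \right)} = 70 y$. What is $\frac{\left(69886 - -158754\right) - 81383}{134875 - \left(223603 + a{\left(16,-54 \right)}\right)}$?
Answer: $- \frac{13387}{8168} \approx -1.639$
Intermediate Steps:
$\frac{\left(69886 - -158754\right) - 81383}{134875 - \left(223603 + a{\left(16,-54 \right)}\right)} = \frac{\left(69886 - -158754\right) - 81383}{134875 - \left(223603 + 70 \cdot 16\right)} = \frac{\left(69886 + 158754\right) - 81383}{134875 - 224723} = \frac{228640 - 81383}{134875 - 224723} = \frac{147257}{134875 - 224723} = \frac{147257}{-89848} = 147257 \left(- \frac{1}{89848}\right) = - \frac{13387}{8168}$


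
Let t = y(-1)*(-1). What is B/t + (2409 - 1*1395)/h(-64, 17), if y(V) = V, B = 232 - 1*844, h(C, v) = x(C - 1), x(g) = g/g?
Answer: 402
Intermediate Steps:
x(g) = 1
h(C, v) = 1
B = -612 (B = 232 - 844 = -612)
t = 1 (t = -1*(-1) = 1)
B/t + (2409 - 1*1395)/h(-64, 17) = -612/1 + (2409 - 1*1395)/1 = -612*1 + (2409 - 1395)*1 = -612 + 1014*1 = -612 + 1014 = 402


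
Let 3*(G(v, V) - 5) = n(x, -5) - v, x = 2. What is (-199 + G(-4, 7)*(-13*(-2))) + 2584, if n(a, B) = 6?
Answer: 7805/3 ≈ 2601.7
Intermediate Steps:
G(v, V) = 7 - v/3 (G(v, V) = 5 + (6 - v)/3 = 5 + (2 - v/3) = 7 - v/3)
(-199 + G(-4, 7)*(-13*(-2))) + 2584 = (-199 + (7 - 1/3*(-4))*(-13*(-2))) + 2584 = (-199 + (7 + 4/3)*26) + 2584 = (-199 + (25/3)*26) + 2584 = (-199 + 650/3) + 2584 = 53/3 + 2584 = 7805/3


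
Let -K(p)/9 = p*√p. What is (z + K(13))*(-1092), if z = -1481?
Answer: 1617252 + 127764*√13 ≈ 2.0779e+6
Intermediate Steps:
K(p) = -9*p^(3/2) (K(p) = -9*p*√p = -9*p^(3/2))
(z + K(13))*(-1092) = (-1481 - 117*√13)*(-1092) = 1617252 + 127764*√13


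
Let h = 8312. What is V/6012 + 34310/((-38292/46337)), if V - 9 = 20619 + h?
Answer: -398204354965/9592146 ≈ -41514.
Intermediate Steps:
V = 28940 (V = 9 + (20619 + 8312) = 9 + 28931 = 28940)
V/6012 + 34310/((-38292/46337)) = 28940/6012 + 34310/((-38292/46337)) = 28940*(1/6012) + 34310/((-38292*1/46337)) = 7235/1503 + 34310/(-38292/46337) = 7235/1503 + 34310*(-46337/38292) = 7235/1503 - 794911235/19146 = -398204354965/9592146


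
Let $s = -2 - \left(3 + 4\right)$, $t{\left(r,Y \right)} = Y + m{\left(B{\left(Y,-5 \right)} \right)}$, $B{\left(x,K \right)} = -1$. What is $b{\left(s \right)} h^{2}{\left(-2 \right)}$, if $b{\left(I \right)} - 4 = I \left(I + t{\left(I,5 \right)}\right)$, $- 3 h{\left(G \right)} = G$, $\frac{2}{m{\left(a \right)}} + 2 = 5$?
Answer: $\frac{136}{9} \approx 15.111$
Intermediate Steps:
$m{\left(a \right)} = \frac{2}{3}$ ($m{\left(a \right)} = \frac{2}{-2 + 5} = \frac{2}{3}$)
$h{\left(G \right)} = - \frac{G}{3}$
$t{\left(r,Y \right)} = \frac{2}{3} + Y$ ($t{\left(r,Y \right)} = Y + \frac{2}{3} = \frac{2}{3} + Y$)
$s = -9$ ($s = -2 - 7 = -9$)
$b{\left(I \right)} = 4 + I \left(\frac{17}{3} + I\right)$ ($b{\left(I \right)} = 4 + I \left(I + \left(\frac{2}{3} + 5\right)\right) = 4 + I \left(I + \frac{17}{3}\right) = 4 + I \left(\frac{17}{3} + I\right)$)
$b{\left(s \right)} h^{2}{\left(-2 \right)} = \left(4 + \left(-9\right)^{2} + \frac{17}{3} \left(-9\right)\right) \left(\left(- \frac{1}{3}\right) \left(-2\right)\right)^{2} = \left(4 + 81 - 51\right) \left(\frac{2}{3}\right)^{2} = 34 \cdot \frac{4}{9} = \frac{136}{9}$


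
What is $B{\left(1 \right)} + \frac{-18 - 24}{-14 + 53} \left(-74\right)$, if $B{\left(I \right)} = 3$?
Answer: $\frac{1075}{13} \approx 82.692$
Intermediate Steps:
$B{\left(1 \right)} + \frac{-18 - 24}{-14 + 53} \left(-74\right) = 3 + \frac{-18 - 24}{-14 + 53} \left(-74\right) = 3 + - \frac{42}{39} \left(-74\right) = 3 + \left(-42\right) \frac{1}{39} \left(-74\right) = 3 - - \frac{1036}{13} = 3 + \frac{1036}{13} = \frac{1075}{13}$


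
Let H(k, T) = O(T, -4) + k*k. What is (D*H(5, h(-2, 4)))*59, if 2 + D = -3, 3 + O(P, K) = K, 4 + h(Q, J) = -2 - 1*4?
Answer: -5310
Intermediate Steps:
h(Q, J) = -10 (h(Q, J) = -4 + (-2 - 1*4) = -4 + (-2 - 4) = -4 - 6 = -10)
O(P, K) = -3 + K
D = -5 (D = -2 - 3 = -5)
H(k, T) = -7 + k² (H(k, T) = (-3 - 4) + k*k = -7 + k²)
(D*H(5, h(-2, 4)))*59 = -5*(-7 + 5²)*59 = -5*(-7 + 25)*59 = -5*18*59 = -90*59 = -5310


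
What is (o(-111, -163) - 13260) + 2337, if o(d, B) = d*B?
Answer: 7170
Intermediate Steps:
o(d, B) = B*d
(o(-111, -163) - 13260) + 2337 = (-163*(-111) - 13260) + 2337 = (18093 - 13260) + 2337 = 4833 + 2337 = 7170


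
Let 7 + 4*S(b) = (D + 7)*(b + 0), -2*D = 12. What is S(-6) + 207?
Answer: 815/4 ≈ 203.75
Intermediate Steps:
D = -6 (D = -½*12 = -6)
S(b) = -7/4 + b/4 (S(b) = -7/4 + ((-6 + 7)*(b + 0))/4 = -7/4 + (1*b)/4 = -7/4 + b/4)
S(-6) + 207 = (-7/4 + (¼)*(-6)) + 207 = (-7/4 - 3/2) + 207 = -13/4 + 207 = 815/4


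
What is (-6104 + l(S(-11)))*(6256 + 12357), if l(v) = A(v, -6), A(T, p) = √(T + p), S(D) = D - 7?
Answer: -113613752 + 37226*I*√6 ≈ -1.1361e+8 + 91185.0*I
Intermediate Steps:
S(D) = -7 + D
l(v) = √(-6 + v) (l(v) = √(v - 6) = √(-6 + v))
(-6104 + l(S(-11)))*(6256 + 12357) = (-6104 + √(-6 + (-7 - 11)))*(6256 + 12357) = (-6104 + √(-6 - 18))*18613 = (-6104 + √(-24))*18613 = (-6104 + 2*I*√6)*18613 = -113613752 + 37226*I*√6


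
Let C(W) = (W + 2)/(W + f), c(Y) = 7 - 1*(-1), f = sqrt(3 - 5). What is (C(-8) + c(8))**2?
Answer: 2*(280*sqrt(2) + 1193*I)/(8*sqrt(2) + 31*I) ≈ 76.149 + 2.244*I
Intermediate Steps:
f = I*sqrt(2) (f = sqrt(-2) = I*sqrt(2) ≈ 1.4142*I)
c(Y) = 8 (c(Y) = 7 + 1 = 8)
C(W) = (2 + W)/(W + I*sqrt(2)) (C(W) = (W + 2)/(W + I*sqrt(2)) = (2 + W)/(W + I*sqrt(2)))
(C(-8) + c(8))**2 = ((2 - 8)/(-8 + I*sqrt(2)) + 8)**2 = (-6/(-8 + I*sqrt(2)) + 8)**2 = (8 - 6/(-8 + I*sqrt(2)))**2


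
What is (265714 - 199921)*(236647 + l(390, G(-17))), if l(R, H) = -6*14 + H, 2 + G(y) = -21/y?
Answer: 264590365494/17 ≈ 1.5564e+10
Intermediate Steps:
G(y) = -2 - 21/y
l(R, H) = -84 + H
(265714 - 199921)*(236647 + l(390, G(-17))) = (265714 - 199921)*(236647 + (-84 + (-2 - 21/(-17)))) = 65793*(236647 + (-84 + (-2 - 21*(-1/17)))) = 65793*(236647 + (-84 + (-2 + 21/17))) = 65793*(236647 + (-84 - 13/17)) = 65793*(236647 - 1441/17) = 65793*(4021558/17) = 264590365494/17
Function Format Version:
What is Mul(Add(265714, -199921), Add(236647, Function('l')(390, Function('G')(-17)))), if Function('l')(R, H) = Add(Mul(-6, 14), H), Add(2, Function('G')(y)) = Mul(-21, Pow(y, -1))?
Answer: Rational(264590365494, 17) ≈ 1.5564e+10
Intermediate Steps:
Function('G')(y) = Add(-2, Mul(-21, Pow(y, -1)))
Function('l')(R, H) = Add(-84, H)
Mul(Add(265714, -199921), Add(236647, Function('l')(390, Function('G')(-17)))) = Mul(Add(265714, -199921), Add(236647, Add(-84, Add(-2, Mul(-21, Pow(-17, -1)))))) = Mul(65793, Add(236647, Add(-84, Add(-2, Mul(-21, Rational(-1, 17)))))) = Mul(65793, Add(236647, Add(-84, Add(-2, Rational(21, 17))))) = Mul(65793, Add(236647, Add(-84, Rational(-13, 17)))) = Mul(65793, Add(236647, Rational(-1441, 17))) = Mul(65793, Rational(4021558, 17)) = Rational(264590365494, 17)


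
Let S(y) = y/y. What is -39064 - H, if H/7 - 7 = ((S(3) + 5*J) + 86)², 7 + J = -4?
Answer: -46281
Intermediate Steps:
S(y) = 1
J = -11 (J = -7 - 4 = -11)
H = 7217 (H = 49 + 7*((1 + 5*(-11)) + 86)² = 49 + 7*((1 - 55) + 86)² = 49 + 7*(-54 + 86)² = 49 + 7*32² = 49 + 7*1024 = 49 + 7168 = 7217)
-39064 - H = -39064 - 1*7217 = -39064 - 7217 = -46281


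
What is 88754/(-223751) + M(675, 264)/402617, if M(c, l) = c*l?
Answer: 4138558982/90085956367 ≈ 0.045940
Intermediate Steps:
88754/(-223751) + M(675, 264)/402617 = 88754/(-223751) + (675*264)/402617 = 88754*(-1/223751) + 178200*(1/402617) = -88754/223751 + 178200/402617 = 4138558982/90085956367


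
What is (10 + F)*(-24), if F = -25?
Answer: 360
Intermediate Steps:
(10 + F)*(-24) = (10 - 25)*(-24) = -15*(-24) = 360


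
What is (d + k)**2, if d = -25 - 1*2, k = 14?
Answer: 169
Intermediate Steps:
d = -27 (d = -25 - 2 = -27)
(d + k)**2 = (-27 + 14)**2 = (-13)**2 = 169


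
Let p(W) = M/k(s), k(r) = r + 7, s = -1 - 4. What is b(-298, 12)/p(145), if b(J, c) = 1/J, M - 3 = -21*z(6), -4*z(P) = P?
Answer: -2/10281 ≈ -0.00019453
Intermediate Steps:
s = -5
z(P) = -P/4
k(r) = 7 + r
M = 69/2 (M = 3 - (-21)*6/4 = 3 - 21*(-3/2) = 3 + 63/2 = 69/2 ≈ 34.500)
p(W) = 69/4 (p(W) = 69/(2*(7 - 5)) = (69/2)/2 = (69/2)*(½) = 69/4)
b(-298, 12)/p(145) = 1/((-298)*(69/4)) = -1/298*4/69 = -2/10281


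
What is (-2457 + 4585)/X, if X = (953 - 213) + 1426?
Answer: 56/57 ≈ 0.98246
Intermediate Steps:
X = 2166 (X = 740 + 1426 = 2166)
(-2457 + 4585)/X = (-2457 + 4585)/2166 = 2128*(1/2166) = 56/57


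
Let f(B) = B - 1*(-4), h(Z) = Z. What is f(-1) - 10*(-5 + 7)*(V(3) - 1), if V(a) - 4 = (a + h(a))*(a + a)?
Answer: -777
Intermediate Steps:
V(a) = 4 + 4*a² (V(a) = 4 + (a + a)*(a + a) = 4 + (2*a)*(2*a) = 4 + 4*a²)
f(B) = 4 + B (f(B) = B + 4 = 4 + B)
f(-1) - 10*(-5 + 7)*(V(3) - 1) = (4 - 1) - 10*(-5 + 7)*((4 + 4*3²) - 1) = 3 - 20*((4 + 4*9) - 1) = 3 - 20*((4 + 36) - 1) = 3 - 20*(40 - 1) = 3 - 20*39 = 3 - 10*78 = 3 - 780 = -777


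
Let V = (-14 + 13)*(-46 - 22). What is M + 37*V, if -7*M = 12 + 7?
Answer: 17593/7 ≈ 2513.3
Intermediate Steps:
M = -19/7 (M = -(12 + 7)/7 = -1/7*19 = -19/7 ≈ -2.7143)
V = 68 (V = -1*(-68) = 68)
M + 37*V = -19/7 + 37*68 = -19/7 + 2516 = 17593/7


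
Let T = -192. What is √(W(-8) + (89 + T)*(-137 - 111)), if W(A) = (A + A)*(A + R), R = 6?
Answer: 2*√6394 ≈ 159.93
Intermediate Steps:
W(A) = 2*A*(6 + A) (W(A) = (A + A)*(A + 6) = (2*A)*(6 + A) = 2*A*(6 + A))
√(W(-8) + (89 + T)*(-137 - 111)) = √(2*(-8)*(6 - 8) + (89 - 192)*(-137 - 111)) = √(2*(-8)*(-2) - 103*(-248)) = √(32 + 25544) = √25576 = 2*√6394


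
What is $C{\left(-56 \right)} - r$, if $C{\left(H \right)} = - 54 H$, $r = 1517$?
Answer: $1507$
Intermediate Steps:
$C{\left(-56 \right)} - r = \left(-54\right) \left(-56\right) - 1517 = 3024 - 1517 = 1507$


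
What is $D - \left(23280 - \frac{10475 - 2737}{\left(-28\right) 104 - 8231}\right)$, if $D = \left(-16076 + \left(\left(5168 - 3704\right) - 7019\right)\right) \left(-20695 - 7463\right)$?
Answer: $\frac{6786782516036}{11143} \approx 6.0906 \cdot 10^{8}$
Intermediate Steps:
$D = 609085698$ ($D = \left(-16076 + \left(1464 - 7019\right)\right) \left(-28158\right) = \left(-16076 - 5555\right) \left(-28158\right) = \left(-21631\right) \left(-28158\right) = 609085698$)
$D - \left(23280 - \frac{10475 - 2737}{\left(-28\right) 104 - 8231}\right) = 609085698 - \left(23280 - \frac{10475 - 2737}{\left(-28\right) 104 - 8231}\right) = 609085698 - \left(23280 - \frac{7738}{-2912 - 8231}\right) = 609085698 - \left(23280 - \frac{7738}{-11143}\right) = 609085698 - \left(23280 - 7738 \left(- \frac{1}{11143}\right)\right) = 609085698 - \left(23280 - - \frac{7738}{11143}\right) = 609085698 - \left(23280 + \frac{7738}{11143}\right) = 609085698 - \frac{259416778}{11143} = \frac{6786782516036}{11143}$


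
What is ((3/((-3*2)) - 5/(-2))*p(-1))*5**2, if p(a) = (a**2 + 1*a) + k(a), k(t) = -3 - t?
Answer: -100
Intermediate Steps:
p(a) = -3 + a**2 (p(a) = (a**2 + 1*a) + (-3 - a) = (a**2 + a) + (-3 - a) = (a + a**2) + (-3 - a) = -3 + a**2)
((3/((-3*2)) - 5/(-2))*p(-1))*5**2 = ((3/((-3*2)) - 5/(-2))*(-3 + (-1)**2))*5**2 = ((3/(-6) - 5*(-1/2))*(-3 + 1))*25 = ((3*(-1/6) + 5/2)*(-2))*25 = ((-1/2 + 5/2)*(-2))*25 = (2*(-2))*25 = -4*25 = -100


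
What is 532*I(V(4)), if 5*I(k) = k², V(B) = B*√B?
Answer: 34048/5 ≈ 6809.6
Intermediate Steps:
V(B) = B^(3/2)
I(k) = k²/5
532*I(V(4)) = 532*((4^(3/2))²/5) = 532*((⅕)*8²) = 532*((⅕)*64) = 532*(64/5) = 34048/5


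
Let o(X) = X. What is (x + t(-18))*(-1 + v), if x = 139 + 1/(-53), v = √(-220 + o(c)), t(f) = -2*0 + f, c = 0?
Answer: -6412/53 + 12824*I*√55/53 ≈ -120.98 + 1794.4*I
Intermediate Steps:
t(f) = f (t(f) = 0 + f = f)
v = 2*I*√55 (v = √(-220 + 0) = √(-220) = 2*I*√55 ≈ 14.832*I)
x = 7366/53 (x = 139 - 1/53 = 7366/53 ≈ 138.98)
(x + t(-18))*(-1 + v) = (7366/53 - 18)*(-1 + 2*I*√55) = 6412*(-1 + 2*I*√55)/53 = -6412/53 + 12824*I*√55/53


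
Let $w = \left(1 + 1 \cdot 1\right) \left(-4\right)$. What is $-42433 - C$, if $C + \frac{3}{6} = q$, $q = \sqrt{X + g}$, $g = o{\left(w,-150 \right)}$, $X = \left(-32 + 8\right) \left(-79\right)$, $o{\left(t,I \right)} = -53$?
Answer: $- \frac{84865}{2} - \sqrt{1843} \approx -42475.0$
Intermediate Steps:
$w = -8$ ($w = \left(1 + 1\right) \left(-4\right) = 2 \left(-4\right) = -8$)
$X = 1896$ ($X = \left(-24\right) \left(-79\right) = 1896$)
$g = -53$
$q = \sqrt{1843}$ ($q = \sqrt{1896 - 53} = \sqrt{1843} \approx 42.93$)
$C = - \frac{1}{2} + \sqrt{1843} \approx 42.43$
$-42433 - C = -42433 - \left(- \frac{1}{2} + \sqrt{1843}\right) = -42433 + \left(\frac{1}{2} - \sqrt{1843}\right) = - \frac{84865}{2} - \sqrt{1843}$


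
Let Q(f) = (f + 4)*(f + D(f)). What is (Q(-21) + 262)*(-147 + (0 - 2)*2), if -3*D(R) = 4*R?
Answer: -21593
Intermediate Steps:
D(R) = -4*R/3
Q(f) = -f*(4 + f)/3 (Q(f) = (f + 4)*(f - 4*f/3) = (4 + f)*(-f/3) = -f*(4 + f)/3)
(Q(-21) + 262)*(-147 + (0 - 2)*2) = ((⅓)*(-21)*(-4 - 1*(-21)) + 262)*(-147 + (0 - 2)*2) = ((⅓)*(-21)*(-4 + 21) + 262)*(-147 - 2*2) = ((⅓)*(-21)*17 + 262)*(-147 - 4) = (-119 + 262)*(-151) = 143*(-151) = -21593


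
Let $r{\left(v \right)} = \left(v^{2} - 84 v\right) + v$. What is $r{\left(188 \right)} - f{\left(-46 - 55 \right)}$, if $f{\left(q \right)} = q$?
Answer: $19841$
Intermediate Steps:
$r{\left(v \right)} = v^{2} - 83 v$
$r{\left(188 \right)} - f{\left(-46 - 55 \right)} = 188 \left(-83 + 188\right) - \left(-46 - 55\right) = 188 \cdot 105 - -101 = 19740 + 101 = 19841$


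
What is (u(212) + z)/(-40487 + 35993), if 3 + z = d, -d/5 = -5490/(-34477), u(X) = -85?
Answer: 1530713/77469819 ≈ 0.019759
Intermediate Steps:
d = -27450/34477 (d = -(-27450)/(-34477) = -(-27450)*(-1)/34477 = -5*5490/34477 = -27450/34477 ≈ -0.79618)
z = -130881/34477 (z = -3 - 27450/34477 = -130881/34477 ≈ -3.7962)
(u(212) + z)/(-40487 + 35993) = (-85 - 130881/34477)/(-40487 + 35993) = -3061426/34477/(-4494) = -3061426/34477*(-1/4494) = 1530713/77469819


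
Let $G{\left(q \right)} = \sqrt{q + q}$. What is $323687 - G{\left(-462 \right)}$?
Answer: $323687 - 2 i \sqrt{231} \approx 3.2369 \cdot 10^{5} - 30.397 i$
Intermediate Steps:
$G{\left(q \right)} = \sqrt{2} \sqrt{q}$ ($G{\left(q \right)} = \sqrt{2 q} = \sqrt{2} \sqrt{q}$)
$323687 - G{\left(-462 \right)} = 323687 - \sqrt{2} \sqrt{-462} = 323687 - \sqrt{2} i \sqrt{462} = 323687 - 2 i \sqrt{231}$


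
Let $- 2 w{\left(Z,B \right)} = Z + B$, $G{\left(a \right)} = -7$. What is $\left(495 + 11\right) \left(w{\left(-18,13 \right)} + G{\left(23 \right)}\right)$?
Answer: $-2277$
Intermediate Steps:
$w{\left(Z,B \right)} = - \frac{B}{2} - \frac{Z}{2}$ ($w{\left(Z,B \right)} = - \frac{Z + B}{2} = - \frac{B + Z}{2} = - \frac{B}{2} - \frac{Z}{2}$)
$\left(495 + 11\right) \left(w{\left(-18,13 \right)} + G{\left(23 \right)}\right) = \left(495 + 11\right) \left(\left(\left(- \frac{1}{2}\right) 13 - -9\right) - 7\right) = 506 \left(\left(- \frac{13}{2} + 9\right) - 7\right) = 506 \left(\frac{5}{2} - 7\right) = 506 \left(- \frac{9}{2}\right) = -2277$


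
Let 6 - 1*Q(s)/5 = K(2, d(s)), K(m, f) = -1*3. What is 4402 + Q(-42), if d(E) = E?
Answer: 4447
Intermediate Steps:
K(m, f) = -3
Q(s) = 45 (Q(s) = 30 - 5*(-3) = 30 + 15 = 45)
4402 + Q(-42) = 4402 + 45 = 4447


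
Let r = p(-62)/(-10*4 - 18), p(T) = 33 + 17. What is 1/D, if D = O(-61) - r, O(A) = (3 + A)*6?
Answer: -29/10067 ≈ -0.0028807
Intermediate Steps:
p(T) = 50
O(A) = 18 + 6*A
r = -25/29 (r = 50/(-10*4 - 18) = 50/(-40 - 18) = 50/(-58) = 50*(-1/58) = -25/29 ≈ -0.86207)
D = -10067/29 (D = (18 + 6*(-61)) - 1*(-25/29) = (18 - 366) + 25/29 = -348 + 25/29 = -10067/29 ≈ -347.14)
1/D = 1/(-10067/29) = -29/10067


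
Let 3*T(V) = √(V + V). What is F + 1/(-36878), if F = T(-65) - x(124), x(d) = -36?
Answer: 1327607/36878 + I*√130/3 ≈ 36.0 + 3.8006*I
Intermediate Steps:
T(V) = √2*√V/3 (T(V) = √(V + V)/3 = √(2*V)/3 = (√2*√V)/3 = √2*√V/3)
F = 36 + I*√130/3 (F = √2*√(-65)/3 - 1*(-36) = √2*(I*√65)/3 + 36 = I*√130/3 + 36 = 36 + I*√130/3 ≈ 36.0 + 3.8006*I)
F + 1/(-36878) = (36 + I*√130/3) + 1/(-36878) = (36 + I*√130/3) - 1/36878 = 1327607/36878 + I*√130/3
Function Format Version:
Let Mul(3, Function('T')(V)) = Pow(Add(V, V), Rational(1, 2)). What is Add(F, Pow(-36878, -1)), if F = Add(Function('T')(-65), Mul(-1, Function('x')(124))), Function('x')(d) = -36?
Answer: Add(Rational(1327607, 36878), Mul(Rational(1, 3), I, Pow(130, Rational(1, 2)))) ≈ Add(36.000, Mul(3.8006, I))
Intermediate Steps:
Function('T')(V) = Mul(Rational(1, 3), Pow(2, Rational(1, 2)), Pow(V, Rational(1, 2))) (Function('T')(V) = Mul(Rational(1, 3), Pow(Add(V, V), Rational(1, 2))) = Mul(Rational(1, 3), Pow(Mul(2, V), Rational(1, 2))) = Mul(Rational(1, 3), Mul(Pow(2, Rational(1, 2)), Pow(V, Rational(1, 2)))) = Mul(Rational(1, 3), Pow(2, Rational(1, 2)), Pow(V, Rational(1, 2))))
F = Add(36, Mul(Rational(1, 3), I, Pow(130, Rational(1, 2)))) (F = Add(Mul(Rational(1, 3), Pow(2, Rational(1, 2)), Pow(-65, Rational(1, 2))), Mul(-1, -36)) = Add(Mul(Rational(1, 3), Pow(2, Rational(1, 2)), Mul(I, Pow(65, Rational(1, 2)))), 36) = Add(Mul(Rational(1, 3), I, Pow(130, Rational(1, 2))), 36) = Add(36, Mul(Rational(1, 3), I, Pow(130, Rational(1, 2)))) ≈ Add(36.000, Mul(3.8006, I)))
Add(F, Pow(-36878, -1)) = Add(Add(36, Mul(Rational(1, 3), I, Pow(130, Rational(1, 2)))), Pow(-36878, -1)) = Add(Add(36, Mul(Rational(1, 3), I, Pow(130, Rational(1, 2)))), Rational(-1, 36878)) = Add(Rational(1327607, 36878), Mul(Rational(1, 3), I, Pow(130, Rational(1, 2))))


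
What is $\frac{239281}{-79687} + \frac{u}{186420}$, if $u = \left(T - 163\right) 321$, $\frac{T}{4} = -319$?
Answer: $- \frac{27138567791}{4951750180} \approx -5.4806$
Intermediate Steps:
$T = -1276$ ($T = 4 \left(-319\right) = -1276$)
$u = -461919$ ($u = \left(-1276 - 163\right) 321 = \left(-1439\right) 321 = -461919$)
$\frac{239281}{-79687} + \frac{u}{186420} = \frac{239281}{-79687} - \frac{461919}{186420} = 239281 \left(- \frac{1}{79687}\right) - \frac{153973}{62140} = - \frac{239281}{79687} - \frac{153973}{62140} = - \frac{27138567791}{4951750180}$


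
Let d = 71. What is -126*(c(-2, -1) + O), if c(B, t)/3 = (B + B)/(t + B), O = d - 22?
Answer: -6678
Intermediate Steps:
O = 49 (O = 71 - 22 = 49)
c(B, t) = 6*B/(B + t) (c(B, t) = 3*((B + B)/(t + B)) = 3*((2*B)/(B + t)) = 3*(2*B/(B + t)) = 6*B/(B + t))
-126*(c(-2, -1) + O) = -126*(6*(-2)/(-2 - 1) + 49) = -126*(6*(-2)/(-3) + 49) = -126*(6*(-2)*(-⅓) + 49) = -126*(4 + 49) = -126*53 = -6678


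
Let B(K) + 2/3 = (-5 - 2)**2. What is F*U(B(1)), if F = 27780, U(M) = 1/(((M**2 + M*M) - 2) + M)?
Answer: 250020/42467 ≈ 5.8874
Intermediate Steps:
B(K) = 145/3 (B(K) = -2/3 + (-5 - 2)**2 = -2/3 + (-7)**2 = -2/3 + 49 = 145/3)
U(M) = 1/(-2 + M + 2*M**2) (U(M) = 1/(((M**2 + M**2) - 2) + M) = 1/((2*M**2 - 2) + M) = 1/((-2 + 2*M**2) + M) = 1/(-2 + M + 2*M**2))
F*U(B(1)) = 27780/(-2 + 145/3 + 2*(145/3)**2) = 27780/(-2 + 145/3 + 2*(21025/9)) = 27780/(-2 + 145/3 + 42050/9) = 27780/(42467/9) = 27780*(9/42467) = 250020/42467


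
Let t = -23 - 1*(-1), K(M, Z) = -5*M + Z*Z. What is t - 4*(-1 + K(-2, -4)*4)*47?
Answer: -19386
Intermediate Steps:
K(M, Z) = Z**2 - 5*M (K(M, Z) = -5*M + Z**2 = Z**2 - 5*M)
t = -22 (t = -23 + 1 = -22)
t - 4*(-1 + K(-2, -4)*4)*47 = -22 - 4*(-1 + ((-4)**2 - 5*(-2))*4)*47 = -22 - 4*(-1 + (16 + 10)*4)*47 = -22 - 4*(-1 + 26*4)*47 = -22 - 4*(-1 + 104)*47 = -22 - 4*103*47 = -22 - 412*47 = -22 - 19364 = -19386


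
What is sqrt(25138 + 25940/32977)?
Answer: sqrt(557918188518)/4711 ≈ 158.55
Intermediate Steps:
sqrt(25138 + 25940/32977) = sqrt(829001766/32977) = sqrt(557918188518)/4711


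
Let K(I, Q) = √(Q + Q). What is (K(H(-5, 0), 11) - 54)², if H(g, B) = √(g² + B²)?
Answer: (54 - √22)² ≈ 2431.4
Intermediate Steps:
H(g, B) = √(B² + g²)
K(I, Q) = √2*√Q (K(I, Q) = √(2*Q) = √2*√Q)
(K(H(-5, 0), 11) - 54)² = (√2*√11 - 54)² = (√22 - 54)² = (-54 + √22)²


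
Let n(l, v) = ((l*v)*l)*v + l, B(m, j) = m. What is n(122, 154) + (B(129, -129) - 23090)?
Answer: 352966105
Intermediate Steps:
n(l, v) = l + l**2*v**2 (n(l, v) = (v*l**2)*v + l = l**2*v**2 + l = l + l**2*v**2)
n(122, 154) + (B(129, -129) - 23090) = 122*(1 + 122*154**2) + (129 - 23090) = 122*(1 + 122*23716) - 22961 = 122*(1 + 2893352) - 22961 = 122*2893353 - 22961 = 352989066 - 22961 = 352966105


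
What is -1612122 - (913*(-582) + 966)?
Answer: -1081722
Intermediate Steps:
-1612122 - (913*(-582) + 966) = -1612122 - (-531366 + 966) = -1612122 - 1*(-530400) = -1612122 + 530400 = -1081722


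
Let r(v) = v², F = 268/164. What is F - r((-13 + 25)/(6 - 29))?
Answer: 29539/21689 ≈ 1.3619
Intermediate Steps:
F = 67/41 (F = 268*(1/164) = 67/41 ≈ 1.6341)
F - r((-13 + 25)/(6 - 29)) = 67/41 - ((-13 + 25)/(6 - 29))² = 67/41 - (12/(-23))² = 67/41 - (12*(-1/23))² = 67/41 - (-12/23)² = 67/41 - 1*144/529 = 67/41 - 144/529 = 29539/21689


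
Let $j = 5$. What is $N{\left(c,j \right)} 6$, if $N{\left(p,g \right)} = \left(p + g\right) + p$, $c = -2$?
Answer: $6$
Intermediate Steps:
$N{\left(p,g \right)} = g + 2 p$ ($N{\left(p,g \right)} = \left(g + p\right) + p = g + 2 p$)
$N{\left(c,j \right)} 6 = \left(5 + 2 \left(-2\right)\right) 6 = \left(5 - 4\right) 6 = 1 \cdot 6 = 6$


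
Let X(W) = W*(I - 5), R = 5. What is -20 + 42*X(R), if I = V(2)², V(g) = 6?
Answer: 6490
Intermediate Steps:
I = 36 (I = 6² = 36)
X(W) = 31*W (X(W) = W*(36 - 5) = W*31 = 31*W)
-20 + 42*X(R) = -20 + 42*(31*5) = -20 + 42*155 = -20 + 6510 = 6490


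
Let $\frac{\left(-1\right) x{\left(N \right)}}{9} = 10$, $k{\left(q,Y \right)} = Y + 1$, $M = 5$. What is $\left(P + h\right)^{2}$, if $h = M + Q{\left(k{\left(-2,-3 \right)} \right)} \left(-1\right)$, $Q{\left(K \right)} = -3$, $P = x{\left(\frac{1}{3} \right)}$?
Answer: $6724$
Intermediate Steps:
$k{\left(q,Y \right)} = 1 + Y$
$x{\left(N \right)} = -90$ ($x{\left(N \right)} = \left(-9\right) 10 = -90$)
$P = -90$
$h = 8$ ($h = 5 - -3 = 5 + 3 = 8$)
$\left(P + h\right)^{2} = \left(-90 + 8\right)^{2} = \left(-82\right)^{2} = 6724$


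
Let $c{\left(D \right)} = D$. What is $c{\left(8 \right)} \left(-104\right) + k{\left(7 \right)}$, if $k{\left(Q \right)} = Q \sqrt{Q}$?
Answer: $-832 + 7 \sqrt{7} \approx -813.48$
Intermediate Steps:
$k{\left(Q \right)} = Q^{\frac{3}{2}}$
$c{\left(8 \right)} \left(-104\right) + k{\left(7 \right)} = 8 \left(-104\right) + 7^{\frac{3}{2}} = -832 + 7 \sqrt{7}$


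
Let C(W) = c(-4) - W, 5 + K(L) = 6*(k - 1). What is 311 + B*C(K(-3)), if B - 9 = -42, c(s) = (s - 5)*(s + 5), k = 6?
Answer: 1433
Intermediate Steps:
c(s) = (-5 + s)*(5 + s)
B = -33 (B = 9 - 42 = -33)
K(L) = 25 (K(L) = -5 + 6*(6 - 1) = -5 + 6*5 = -5 + 30 = 25)
C(W) = -9 - W (C(W) = (-25 + (-4)²) - W = (-25 + 16) - W = -9 - W)
311 + B*C(K(-3)) = 311 - 33*(-9 - 1*25) = 311 - 33*(-9 - 25) = 311 - 33*(-34) = 311 + 1122 = 1433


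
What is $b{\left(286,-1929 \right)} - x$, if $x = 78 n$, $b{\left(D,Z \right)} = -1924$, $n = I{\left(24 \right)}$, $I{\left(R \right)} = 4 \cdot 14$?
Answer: $-6292$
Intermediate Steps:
$I{\left(R \right)} = 56$
$n = 56$
$x = 4368$ ($x = 78 \cdot 56 = 4368$)
$b{\left(286,-1929 \right)} - x = -1924 - 4368 = -6292$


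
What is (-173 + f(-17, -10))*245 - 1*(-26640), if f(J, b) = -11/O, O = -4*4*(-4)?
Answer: -1010375/64 ≈ -15787.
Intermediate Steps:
O = 64 (O = -16*(-4) = 64)
f(J, b) = -11/64
(-173 + f(-17, -10))*245 - 1*(-26640) = (-173 - 11/64)*245 - 1*(-26640) = -11083/64*245 + 26640 = -2715335/64 + 26640 = -1010375/64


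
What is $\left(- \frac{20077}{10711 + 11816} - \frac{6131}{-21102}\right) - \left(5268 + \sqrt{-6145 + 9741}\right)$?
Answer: $- \frac{834835691963}{158454918} - 2 \sqrt{899} \approx -5328.6$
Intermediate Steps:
$\left(- \frac{20077}{10711 + 11816} - \frac{6131}{-21102}\right) - \left(5268 + \sqrt{-6145 + 9741}\right) = \left(- \frac{20077}{22527} - - \frac{6131}{21102}\right) - \left(5268 + \sqrt{3596}\right) = \left(\left(-20077\right) \frac{1}{22527} + \frac{6131}{21102}\right) - \left(5268 + 2 \sqrt{899}\right) = \left(- \frac{20077}{22527} + \frac{6131}{21102}\right) - \left(5268 + 2 \sqrt{899}\right) = - \frac{95183939}{158454918} - \left(5268 + 2 \sqrt{899}\right) = - \frac{834835691963}{158454918} - 2 \sqrt{899}$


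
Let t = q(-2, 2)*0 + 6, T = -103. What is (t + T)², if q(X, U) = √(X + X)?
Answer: 9409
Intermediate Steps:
q(X, U) = √2*√X (q(X, U) = √(2*X) = √2*√X)
t = 6 (t = (√2*√(-2))*0 + 6 = (√2*(I*√2))*0 + 6 = (2*I)*0 + 6 = 0 + 6 = 6)
(t + T)² = (6 - 103)² = (-97)² = 9409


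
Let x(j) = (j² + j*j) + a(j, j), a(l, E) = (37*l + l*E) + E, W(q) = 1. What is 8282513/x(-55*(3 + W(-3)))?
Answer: 8282513/136840 ≈ 60.527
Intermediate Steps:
a(l, E) = E + 37*l + E*l (a(l, E) = (37*l + E*l) + E = E + 37*l + E*l)
x(j) = 3*j² + 38*j (x(j) = (j² + j*j) + (j + 37*j + j*j) = (j² + j²) + (j + 37*j + j²) = 2*j² + (j² + 38*j) = 3*j² + 38*j)
8282513/x(-55*(3 + W(-3))) = 8282513/(((-55*(3 + 1))*(38 + 3*(-55*(3 + 1))))) = 8282513/(((-55*4)*(38 + 3*(-55*4)))) = 8282513/((-220*(38 + 3*(-220)))) = 8282513/((-220*(38 - 660))) = 8282513/((-220*(-622))) = 8282513/136840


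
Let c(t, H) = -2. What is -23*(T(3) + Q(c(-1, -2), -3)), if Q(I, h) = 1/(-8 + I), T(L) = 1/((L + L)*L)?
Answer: 46/45 ≈ 1.0222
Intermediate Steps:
T(L) = 1/(2*L**2) (T(L) = 1/(((2*L))*L) = (1/(2*L))/L = 1/(2*L**2))
-23*(T(3) + Q(c(-1, -2), -3)) = -23*((1/2)/3**2 + 1/(-8 - 2)) = -23*((1/2)*(1/9) + 1/(-10)) = -23*(1/18 - 1/10) = -23*(-2/45) = 46/45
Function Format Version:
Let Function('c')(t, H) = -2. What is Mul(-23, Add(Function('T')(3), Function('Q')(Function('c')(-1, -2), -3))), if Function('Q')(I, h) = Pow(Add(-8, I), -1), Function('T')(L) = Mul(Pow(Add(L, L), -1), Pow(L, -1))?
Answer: Rational(46, 45) ≈ 1.0222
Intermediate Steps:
Function('T')(L) = Mul(Rational(1, 2), Pow(L, -2)) (Function('T')(L) = Mul(Pow(Mul(2, L), -1), Pow(L, -1)) = Mul(Mul(Rational(1, 2), Pow(L, -1)), Pow(L, -1)) = Mul(Rational(1, 2), Pow(L, -2)))
Mul(-23, Add(Function('T')(3), Function('Q')(Function('c')(-1, -2), -3))) = Mul(-23, Add(Mul(Rational(1, 2), Pow(3, -2)), Pow(Add(-8, -2), -1))) = Mul(-23, Add(Mul(Rational(1, 2), Rational(1, 9)), Pow(-10, -1))) = Mul(-23, Add(Rational(1, 18), Rational(-1, 10))) = Mul(-23, Rational(-2, 45)) = Rational(46, 45)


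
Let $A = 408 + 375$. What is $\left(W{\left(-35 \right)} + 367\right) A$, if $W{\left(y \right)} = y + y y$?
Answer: $1219131$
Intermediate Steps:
$W{\left(y \right)} = y + y^{2}$
$A = 783$
$\left(W{\left(-35 \right)} + 367\right) A = \left(- 35 \left(1 - 35\right) + 367\right) 783 = \left(\left(-35\right) \left(-34\right) + 367\right) 783 = \left(1190 + 367\right) 783 = 1557 \cdot 783 = 1219131$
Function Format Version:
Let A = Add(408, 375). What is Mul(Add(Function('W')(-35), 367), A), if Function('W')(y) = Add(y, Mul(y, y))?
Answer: 1219131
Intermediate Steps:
Function('W')(y) = Add(y, Pow(y, 2))
A = 783
Mul(Add(Function('W')(-35), 367), A) = Mul(Add(Mul(-35, Add(1, -35)), 367), 783) = Mul(Add(Mul(-35, -34), 367), 783) = Mul(Add(1190, 367), 783) = Mul(1557, 783) = 1219131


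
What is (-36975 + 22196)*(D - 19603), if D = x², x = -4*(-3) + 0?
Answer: 287584561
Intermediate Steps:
x = 12 (x = 12 + 0 = 12)
D = 144 (D = 12² = 144)
(-36975 + 22196)*(D - 19603) = (-36975 + 22196)*(144 - 19603) = -14779*(-19459) = 287584561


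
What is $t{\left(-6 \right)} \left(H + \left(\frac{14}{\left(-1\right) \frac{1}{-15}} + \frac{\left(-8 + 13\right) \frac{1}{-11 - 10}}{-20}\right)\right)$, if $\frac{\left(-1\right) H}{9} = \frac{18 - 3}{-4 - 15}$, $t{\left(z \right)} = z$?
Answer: $- \frac{346519}{266} \approx -1302.7$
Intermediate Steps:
$H = \frac{135}{19}$ ($H = - 9 \frac{18 - 3}{-4 - 15} = - 9 \frac{15}{-19} = - 9 \cdot 15 \left(- \frac{1}{19}\right) = \left(-9\right) \left(- \frac{15}{19}\right) = \frac{135}{19} \approx 7.1053$)
$t{\left(-6 \right)} \left(H + \left(\frac{14}{\left(-1\right) \frac{1}{-15}} + \frac{\left(-8 + 13\right) \frac{1}{-11 - 10}}{-20}\right)\right) = - 6 \left(\frac{135}{19} + \left(\frac{14}{\left(-1\right) \frac{1}{-15}} + \frac{\left(-8 + 13\right) \frac{1}{-11 - 10}}{-20}\right)\right) = - 6 \left(\frac{135}{19} + \left(\frac{14}{\left(-1\right) \left(- \frac{1}{15}\right)} + \frac{5}{-21} \left(- \frac{1}{20}\right)\right)\right) = - 6 \left(\frac{135}{19} + \left(14 \frac{1}{\frac{1}{15}} + 5 \left(- \frac{1}{21}\right) \left(- \frac{1}{20}\right)\right)\right) = - 6 \left(\frac{135}{19} + \left(14 \cdot 15 - - \frac{1}{84}\right)\right) = - 6 \left(\frac{135}{19} + \left(210 + \frac{1}{84}\right)\right) = - 6 \left(\frac{135}{19} + \frac{17641}{84}\right) = \left(-6\right) \frac{346519}{1596} = - \frac{346519}{266}$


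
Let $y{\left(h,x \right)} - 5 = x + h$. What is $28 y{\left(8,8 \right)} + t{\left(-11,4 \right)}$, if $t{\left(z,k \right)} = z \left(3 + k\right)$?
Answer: $511$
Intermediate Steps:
$y{\left(h,x \right)} = 5 + h + x$ ($y{\left(h,x \right)} = 5 + \left(x + h\right) = 5 + \left(h + x\right) = 5 + h + x$)
$28 y{\left(8,8 \right)} + t{\left(-11,4 \right)} = 28 \left(5 + 8 + 8\right) - 11 \left(3 + 4\right) = 28 \cdot 21 - 77 = 588 - 77 = 511$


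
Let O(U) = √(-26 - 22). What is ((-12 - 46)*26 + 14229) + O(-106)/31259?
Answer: 12721 + 4*I*√3/31259 ≈ 12721.0 + 0.00022164*I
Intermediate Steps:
O(U) = 4*I*√3 (O(U) = √(-48) = 4*I*√3)
((-12 - 46)*26 + 14229) + O(-106)/31259 = ((-12 - 46)*26 + 14229) + (4*I*√3)/31259 = (-58*26 + 14229) + (4*I*√3)*(1/31259) = (-1508 + 14229) + 4*I*√3/31259 = 12721 + 4*I*√3/31259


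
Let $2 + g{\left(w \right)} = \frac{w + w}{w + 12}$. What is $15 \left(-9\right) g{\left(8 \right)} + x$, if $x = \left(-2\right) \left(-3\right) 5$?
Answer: $192$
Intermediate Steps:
$x = 30$ ($x = 6 \cdot 5 = 30$)
$g{\left(w \right)} = -2 + \frac{2 w}{12 + w}$ ($g{\left(w \right)} = -2 + \frac{w + w}{w + 12} = -2 + \frac{2 w}{12 + w}$)
$15 \left(-9\right) g{\left(8 \right)} + x = 15 \left(-9\right) \left(- \frac{24}{12 + 8}\right) + 30 = - 135 \left(- \frac{24}{20}\right) + 30 = - 135 \left(\left(-24\right) \frac{1}{20}\right) + 30 = \left(-135\right) \left(- \frac{6}{5}\right) + 30 = 162 + 30 = 192$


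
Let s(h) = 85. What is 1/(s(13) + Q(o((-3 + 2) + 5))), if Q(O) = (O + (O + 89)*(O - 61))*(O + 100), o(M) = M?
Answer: -1/550803 ≈ -1.8155e-6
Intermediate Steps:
Q(O) = (100 + O)*(O + (-61 + O)*(89 + O)) (Q(O) = (O + (89 + O)*(-61 + O))*(100 + O) = (O + (-61 + O)*(89 + O))*(100 + O) = (100 + O)*(O + (-61 + O)*(89 + O)))
1/(s(13) + Q(o((-3 + 2) + 5))) = 1/(85 + (-542900 + ((-3 + 2) + 5)³ - 2529*((-3 + 2) + 5) + 129*((-3 + 2) + 5)²)) = 1/(85 + (-542900 + (-1 + 5)³ - 2529*(-1 + 5) + 129*(-1 + 5)²)) = 1/(85 + (-542900 + 4³ - 2529*4 + 129*4²)) = 1/(85 + (-542900 + 64 - 10116 + 129*16)) = 1/(85 + (-542900 + 64 - 10116 + 2064)) = 1/(85 - 550888) = 1/(-550803) = -1/550803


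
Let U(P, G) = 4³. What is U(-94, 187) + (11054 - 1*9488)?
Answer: 1630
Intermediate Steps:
U(P, G) = 64
U(-94, 187) + (11054 - 1*9488) = 64 + (11054 - 1*9488) = 64 + (11054 - 9488) = 64 + 1566 = 1630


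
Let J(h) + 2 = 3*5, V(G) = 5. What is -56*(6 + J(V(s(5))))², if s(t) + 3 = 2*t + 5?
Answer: -20216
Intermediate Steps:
s(t) = 2 + 2*t (s(t) = -3 + (2*t + 5) = -3 + (5 + 2*t) = 2 + 2*t)
J(h) = 13 (J(h) = -2 + 3*5 = -2 + 15 = 13)
-56*(6 + J(V(s(5))))² = -56*(6 + 13)² = -56*19² = -56*361 = -20216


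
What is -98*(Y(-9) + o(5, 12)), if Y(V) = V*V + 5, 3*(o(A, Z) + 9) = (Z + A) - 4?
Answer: -23912/3 ≈ -7970.7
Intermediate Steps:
o(A, Z) = -31/3 + A/3 + Z/3 (o(A, Z) = -9 + ((Z + A) - 4)/3 = -9 + ((A + Z) - 4)/3 = -9 + (-4 + A + Z)/3 = -9 + (-4/3 + A/3 + Z/3) = -31/3 + A/3 + Z/3)
Y(V) = 5 + V**2 (Y(V) = V**2 + 5 = 5 + V**2)
-98*(Y(-9) + o(5, 12)) = -98*((5 + (-9)**2) + (-31/3 + (1/3)*5 + (1/3)*12)) = -98*((5 + 81) + (-31/3 + 5/3 + 4)) = -98*(86 - 14/3) = -98*244/3 = -23912/3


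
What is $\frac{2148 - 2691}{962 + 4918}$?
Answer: $- \frac{181}{1960} \approx -0.092347$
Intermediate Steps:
$\frac{2148 - 2691}{962 + 4918} = - \frac{543}{5880} = \left(-543\right) \frac{1}{5880} = - \frac{181}{1960}$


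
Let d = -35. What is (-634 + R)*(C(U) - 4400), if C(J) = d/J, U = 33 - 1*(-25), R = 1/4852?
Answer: 785145484245/281416 ≈ 2.7900e+6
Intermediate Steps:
R = 1/4852 ≈ 0.00020610
U = 58 (U = 33 + 25 = 58)
C(J) = -35/J
(-634 + R)*(C(U) - 4400) = (-634 + 1/4852)*(-35/58 - 4400) = -3076167*(-35*1/58 - 4400)/4852 = -3076167*(-35/58 - 4400)/4852 = -3076167/4852*(-255235/58) = 785145484245/281416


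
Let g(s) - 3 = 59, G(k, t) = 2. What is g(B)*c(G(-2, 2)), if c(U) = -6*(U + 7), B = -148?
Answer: -3348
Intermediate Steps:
g(s) = 62 (g(s) = 3 + 59 = 62)
c(U) = -42 - 6*U (c(U) = -6*(7 + U) = -42 - 6*U)
g(B)*c(G(-2, 2)) = 62*(-42 - 6*2) = 62*(-42 - 12) = 62*(-54) = -3348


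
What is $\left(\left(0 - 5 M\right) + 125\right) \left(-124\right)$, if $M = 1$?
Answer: $-14880$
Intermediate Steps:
$\left(\left(0 - 5 M\right) + 125\right) \left(-124\right) = \left(\left(0 - 5\right) + 125\right) \left(-124\right) = \left(-5 + 125\right) \left(-124\right) = 120 \left(-124\right) = -14880$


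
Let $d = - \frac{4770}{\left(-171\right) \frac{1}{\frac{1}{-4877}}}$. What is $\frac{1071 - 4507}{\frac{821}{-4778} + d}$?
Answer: $\frac{1521267744904}{78608663} \approx 19352.0$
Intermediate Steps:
$d = - \frac{530}{92663}$ ($d = - \frac{4770}{\left(-171\right) \frac{1}{- \frac{1}{4877}}} = - \frac{4770}{\left(-171\right) \left(-4877\right)} = - \frac{4770}{833967} = \left(-4770\right) \frac{1}{833967} = - \frac{530}{92663} \approx -0.0057196$)
$\frac{1071 - 4507}{\frac{821}{-4778} + d} = \frac{1071 - 4507}{\frac{821}{-4778} - \frac{530}{92663}} = - \frac{3436}{821 \left(- \frac{1}{4778}\right) - \frac{530}{92663}} = - \frac{3436}{- \frac{821}{4778} - \frac{530}{92663}} = - \frac{3436}{- \frac{78608663}{442743814}} = \left(-3436\right) \left(- \frac{442743814}{78608663}\right) = \frac{1521267744904}{78608663}$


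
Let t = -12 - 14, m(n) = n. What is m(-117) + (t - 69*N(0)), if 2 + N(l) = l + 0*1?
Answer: -5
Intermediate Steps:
t = -26
N(l) = -2 + l (N(l) = -2 + (l + 0*1) = -2 + (l + 0) = -2 + l)
m(-117) + (t - 69*N(0)) = -117 + (-26 - 69*(-2 + 0)) = -117 + (-26 - 69*(-2)) = -117 + (-26 + 138) = -117 + 112 = -5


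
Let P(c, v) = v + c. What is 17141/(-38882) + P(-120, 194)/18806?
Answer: -159738189/365607446 ≈ -0.43691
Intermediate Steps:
P(c, v) = c + v
17141/(-38882) + P(-120, 194)/18806 = 17141/(-38882) + (-120 + 194)/18806 = 17141*(-1/38882) + 74*(1/18806) = -17141/38882 + 37/9403 = -159738189/365607446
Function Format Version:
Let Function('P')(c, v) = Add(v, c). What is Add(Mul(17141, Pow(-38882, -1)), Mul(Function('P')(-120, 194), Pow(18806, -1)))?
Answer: Rational(-159738189, 365607446) ≈ -0.43691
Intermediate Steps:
Function('P')(c, v) = Add(c, v)
Add(Mul(17141, Pow(-38882, -1)), Mul(Function('P')(-120, 194), Pow(18806, -1))) = Add(Mul(17141, Pow(-38882, -1)), Mul(Add(-120, 194), Pow(18806, -1))) = Add(Mul(17141, Rational(-1, 38882)), Mul(74, Rational(1, 18806))) = Add(Rational(-17141, 38882), Rational(37, 9403)) = Rational(-159738189, 365607446)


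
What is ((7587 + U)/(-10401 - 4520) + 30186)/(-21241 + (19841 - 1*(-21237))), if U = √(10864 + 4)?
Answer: 450397719/295987877 - 2*√2717/295987877 ≈ 1.5217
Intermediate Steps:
U = 2*√2717 (U = √10868 = 2*√2717 ≈ 104.25)
((7587 + U)/(-10401 - 4520) + 30186)/(-21241 + (19841 - 1*(-21237))) = ((7587 + 2*√2717)/(-10401 - 4520) + 30186)/(-21241 + (19841 - 1*(-21237))) = ((7587 + 2*√2717)/(-14921) + 30186)/(-21241 + (19841 + 21237)) = ((7587 + 2*√2717)*(-1/14921) + 30186)/(-21241 + 41078) = ((-7587/14921 - 2*√2717/14921) + 30186)/19837 = (450397719/14921 - 2*√2717/14921)*(1/19837) = 450397719/295987877 - 2*√2717/295987877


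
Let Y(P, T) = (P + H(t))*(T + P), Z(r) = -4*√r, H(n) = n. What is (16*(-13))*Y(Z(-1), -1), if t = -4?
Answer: 2496 - 4160*I ≈ 2496.0 - 4160.0*I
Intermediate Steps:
Y(P, T) = (-4 + P)*(P + T) (Y(P, T) = (P - 4)*(T + P) = (-4 + P)*(P + T))
(16*(-13))*Y(Z(-1), -1) = (16*(-13))*((-4*I)² - (-16)*√(-1) - 4*(-1) - 4*I*(-1)) = -208*((-4*I)² - (-16)*I + 4 - 4*I*(-1)) = -208*(-16 + 16*I + 4 + 4*I) = -208*(-12 + 20*I) = 2496 - 4160*I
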